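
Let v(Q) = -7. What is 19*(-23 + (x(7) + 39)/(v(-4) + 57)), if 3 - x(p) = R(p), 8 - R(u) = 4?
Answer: -10564/25 ≈ -422.56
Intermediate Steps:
R(u) = 4 (R(u) = 8 - 1*4 = 8 - 4 = 4)
x(p) = -1 (x(p) = 3 - 1*4 = 3 - 4 = -1)
19*(-23 + (x(7) + 39)/(v(-4) + 57)) = 19*(-23 + (-1 + 39)/(-7 + 57)) = 19*(-23 + 38/50) = 19*(-23 + 38*(1/50)) = 19*(-23 + 19/25) = 19*(-556/25) = -10564/25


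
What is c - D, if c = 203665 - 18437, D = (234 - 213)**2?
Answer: 184787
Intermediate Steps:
D = 441 (D = 21**2 = 441)
c = 185228
c - D = 185228 - 1*441 = 185228 - 441 = 184787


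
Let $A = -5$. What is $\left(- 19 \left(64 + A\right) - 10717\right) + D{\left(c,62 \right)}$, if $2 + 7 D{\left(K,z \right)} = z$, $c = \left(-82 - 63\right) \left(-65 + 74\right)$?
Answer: $- \frac{82806}{7} \approx -11829.0$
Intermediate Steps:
$c = -1305$ ($c = \left(-145\right) 9 = -1305$)
$D{\left(K,z \right)} = - \frac{2}{7} + \frac{z}{7}$
$\left(- 19 \left(64 + A\right) - 10717\right) + D{\left(c,62 \right)} = \left(- 19 \left(64 - 5\right) - 10717\right) + \left(- \frac{2}{7} + \frac{1}{7} \cdot 62\right) = \left(\left(-19\right) 59 - 10717\right) + \left(- \frac{2}{7} + \frac{62}{7}\right) = \left(-1121 - 10717\right) + \frac{60}{7} = -11838 + \frac{60}{7} = - \frac{82806}{7}$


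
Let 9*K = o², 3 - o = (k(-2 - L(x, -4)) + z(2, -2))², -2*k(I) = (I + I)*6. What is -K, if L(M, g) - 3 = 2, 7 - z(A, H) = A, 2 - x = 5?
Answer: -4866436/9 ≈ -5.4072e+5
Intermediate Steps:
x = -3 (x = 2 - 1*5 = 2 - 5 = -3)
z(A, H) = 7 - A
L(M, g) = 5 (L(M, g) = 3 + 2 = 5)
k(I) = -6*I (k(I) = -(I + I)*6/2 = -2*I*6/2 = -6*I)
o = -2206 (o = 3 - (-6*(-2 - 1*5) + (7 - 1*2))² = 3 - (-6*(-2 - 5) + (7 - 2))² = 3 - (-6*(-7) + 5)² = 3 - (42 + 5)² = 3 - 1*47² = 3 - 1*2209 = 3 - 2209 = -2206)
K = 4866436/9 (K = (⅑)*(-2206)² = (⅑)*4866436 = 4866436/9 ≈ 5.4072e+5)
-K = -1*4866436/9 = -4866436/9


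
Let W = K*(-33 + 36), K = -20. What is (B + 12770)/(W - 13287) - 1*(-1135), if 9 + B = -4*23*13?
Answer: 1681920/1483 ≈ 1134.1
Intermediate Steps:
W = -60 (W = -20*(-33 + 36) = -20*3 = -60)
B = -1205 (B = -9 - 4*23*13 = -9 - 92*13 = -9 - 1196 = -1205)
(B + 12770)/(W - 13287) - 1*(-1135) = (-1205 + 12770)/(-60 - 13287) - 1*(-1135) = 11565/(-13347) + 1135 = 11565*(-1/13347) + 1135 = -1285/1483 + 1135 = 1681920/1483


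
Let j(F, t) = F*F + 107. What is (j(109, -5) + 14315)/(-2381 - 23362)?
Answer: -26303/25743 ≈ -1.0218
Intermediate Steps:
j(F, t) = 107 + F² (j(F, t) = F² + 107 = 107 + F²)
(j(109, -5) + 14315)/(-2381 - 23362) = ((107 + 109²) + 14315)/(-2381 - 23362) = ((107 + 11881) + 14315)/(-25743) = (11988 + 14315)*(-1/25743) = 26303*(-1/25743) = -26303/25743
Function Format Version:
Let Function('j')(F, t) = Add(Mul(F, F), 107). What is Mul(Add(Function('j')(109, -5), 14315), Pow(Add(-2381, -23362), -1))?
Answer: Rational(-26303, 25743) ≈ -1.0218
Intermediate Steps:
Function('j')(F, t) = Add(107, Pow(F, 2)) (Function('j')(F, t) = Add(Pow(F, 2), 107) = Add(107, Pow(F, 2)))
Mul(Add(Function('j')(109, -5), 14315), Pow(Add(-2381, -23362), -1)) = Mul(Add(Add(107, Pow(109, 2)), 14315), Pow(Add(-2381, -23362), -1)) = Mul(Add(Add(107, 11881), 14315), Pow(-25743, -1)) = Mul(Add(11988, 14315), Rational(-1, 25743)) = Mul(26303, Rational(-1, 25743)) = Rational(-26303, 25743)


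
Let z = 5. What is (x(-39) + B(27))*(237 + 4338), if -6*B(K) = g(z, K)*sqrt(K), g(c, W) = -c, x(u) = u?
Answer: -178425 + 22875*sqrt(3)/2 ≈ -1.5861e+5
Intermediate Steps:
B(K) = 5*sqrt(K)/6 (B(K) = -(-1*5)*sqrt(K)/6 = -(-5)*sqrt(K)/6 = 5*sqrt(K)/6)
(x(-39) + B(27))*(237 + 4338) = (-39 + 5*sqrt(27)/6)*(237 + 4338) = (-39 + 5*(3*sqrt(3))/6)*4575 = (-39 + 5*sqrt(3)/2)*4575 = -178425 + 22875*sqrt(3)/2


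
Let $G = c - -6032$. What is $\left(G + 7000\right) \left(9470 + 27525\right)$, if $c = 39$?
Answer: $483561645$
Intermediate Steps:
$G = 6071$ ($G = 39 - -6032 = 39 + 6032 = 6071$)
$\left(G + 7000\right) \left(9470 + 27525\right) = \left(6071 + 7000\right) \left(9470 + 27525\right) = 13071 \cdot 36995 = 483561645$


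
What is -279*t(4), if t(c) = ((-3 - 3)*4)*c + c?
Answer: 25668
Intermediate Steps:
t(c) = -23*c (t(c) = (-6*4)*c + c = -24*c + c = -23*c)
-279*t(4) = -(-6417)*4 = -279*(-92) = 25668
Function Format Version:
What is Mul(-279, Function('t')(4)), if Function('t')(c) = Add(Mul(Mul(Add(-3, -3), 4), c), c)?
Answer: 25668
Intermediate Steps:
Function('t')(c) = Mul(-23, c) (Function('t')(c) = Add(Mul(Mul(-6, 4), c), c) = Add(Mul(-24, c), c) = Mul(-23, c))
Mul(-279, Function('t')(4)) = Mul(-279, Mul(-23, 4)) = Mul(-279, -92) = 25668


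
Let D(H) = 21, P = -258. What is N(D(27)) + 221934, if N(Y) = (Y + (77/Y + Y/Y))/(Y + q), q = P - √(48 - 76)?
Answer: 12472018915/56197 + 154*I*√7/168591 ≈ 2.2193e+5 + 0.0024168*I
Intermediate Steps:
q = -258 - 2*I*√7 (q = -258 - √(48 - 76) = -258 - √(-28) = -258 - 2*I*√7 ≈ -258.0 - 5.2915*I)
N(Y) = (1 + Y + 77/Y)/(-258 + Y - 2*I*√7) (N(Y) = (Y + (77/Y + Y/Y))/(Y + (-258 - 2*I*√7)) = (Y + (77/Y + 1))/(-258 + Y - 2*I*√7) = (Y + (1 + 77/Y))/(-258 + Y - 2*I*√7) = (1 + Y + 77/Y)/(-258 + Y - 2*I*√7))
N(D(27)) + 221934 = (77 + 21 + 21²)/(21*(-258 + 21 - 2*I*√7)) + 221934 = (77 + 21 + 441)/(21*(-237 - 2*I*√7)) + 221934 = (1/21)*539/(-237 - 2*I*√7) + 221934 = 77/(3*(-237 - 2*I*√7)) + 221934 = 221934 + 77/(3*(-237 - 2*I*√7))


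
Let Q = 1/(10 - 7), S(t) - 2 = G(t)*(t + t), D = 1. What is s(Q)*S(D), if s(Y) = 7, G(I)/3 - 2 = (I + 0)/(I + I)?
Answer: 119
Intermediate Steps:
G(I) = 15/2 (G(I) = 6 + 3*((I + 0)/(I + I)) = 6 + 3*(I/((2*I))) = 6 + 3*(I*(1/(2*I))) = 6 + 3*(½) = 6 + 3/2 = 15/2)
S(t) = 2 + 15*t (S(t) = 2 + 15*(t + t)/2 = 2 + 15*(2*t)/2 = 2 + 15*t)
Q = ⅓ (Q = 1/3 = ⅓ ≈ 0.33333)
s(Q)*S(D) = 7*(2 + 15*1) = 7*(2 + 15) = 7*17 = 119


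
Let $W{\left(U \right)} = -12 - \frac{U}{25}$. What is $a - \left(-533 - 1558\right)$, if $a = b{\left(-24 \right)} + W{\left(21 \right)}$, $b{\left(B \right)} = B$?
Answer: $\frac{51354}{25} \approx 2054.2$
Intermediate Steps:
$W{\left(U \right)} = -12 - \frac{U}{25}$ ($W{\left(U \right)} = -12 - U \frac{1}{25} = -12 - \frac{U}{25}$)
$a = - \frac{921}{25}$ ($a = -24 - \frac{321}{25} = - \frac{921}{25} \approx -36.84$)
$a - \left(-533 - 1558\right) = - \frac{921}{25} - \left(-533 - 1558\right) = - \frac{921}{25} - -2091 = - \frac{921}{25} + 2091 = \frac{51354}{25}$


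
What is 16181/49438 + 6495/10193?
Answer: 486032743/503921534 ≈ 0.96450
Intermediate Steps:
16181/49438 + 6495/10193 = 486032743/503921534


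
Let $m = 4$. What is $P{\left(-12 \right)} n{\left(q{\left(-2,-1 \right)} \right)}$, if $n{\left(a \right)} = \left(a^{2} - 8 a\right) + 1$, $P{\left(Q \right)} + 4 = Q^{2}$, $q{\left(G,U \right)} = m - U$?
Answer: $-1960$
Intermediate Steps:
$q{\left(G,U \right)} = 4 - U$
$P{\left(Q \right)} = -4 + Q^{2}$
$n{\left(a \right)} = 1 + a^{2} - 8 a$
$P{\left(-12 \right)} n{\left(q{\left(-2,-1 \right)} \right)} = \left(-4 + \left(-12\right)^{2}\right) \left(1 + \left(4 - -1\right)^{2} - 8 \left(4 - -1\right)\right) = \left(-4 + 144\right) \left(1 + \left(4 + 1\right)^{2} - 8 \left(4 + 1\right)\right) = 140 \left(1 + 5^{2} - 40\right) = 140 \left(1 + 25 - 40\right) = 140 \left(-14\right) = -1960$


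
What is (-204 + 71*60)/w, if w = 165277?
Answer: 4056/165277 ≈ 0.024541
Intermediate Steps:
(-204 + 71*60)/w = (-204 + 71*60)/165277 = (-204 + 4260)*(1/165277) = 4056*(1/165277) = 4056/165277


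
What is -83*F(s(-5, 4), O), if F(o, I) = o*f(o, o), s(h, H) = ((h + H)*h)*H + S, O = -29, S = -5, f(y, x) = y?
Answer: -18675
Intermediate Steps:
s(h, H) = -5 + H*h*(H + h) (s(h, H) = ((h + H)*h)*H - 5 = ((H + h)*h)*H - 5 = (h*(H + h))*H - 5 = H*h*(H + h) - 5 = -5 + H*h*(H + h))
F(o, I) = o² (F(o, I) = o*o = o²)
-83*F(s(-5, 4), O) = -83*(-5 + 4*(-5)² - 5*4²)² = -83*(-5 + 4*25 - 5*16)² = -83*(-5 + 100 - 80)² = -83*15² = -83*225 = -18675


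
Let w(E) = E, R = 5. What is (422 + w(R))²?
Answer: 182329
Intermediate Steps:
(422 + w(R))² = (422 + 5)² = 427² = 182329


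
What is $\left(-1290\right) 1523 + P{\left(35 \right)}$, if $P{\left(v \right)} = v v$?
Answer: $-1963445$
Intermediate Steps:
$P{\left(v \right)} = v^{2}$
$\left(-1290\right) 1523 + P{\left(35 \right)} = \left(-1290\right) 1523 + 35^{2} = -1964670 + 1225 = -1963445$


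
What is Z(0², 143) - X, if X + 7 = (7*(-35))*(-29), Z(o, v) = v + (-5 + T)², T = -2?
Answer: -6906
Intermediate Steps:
Z(o, v) = 49 + v (Z(o, v) = v + (-5 - 2)² = v + (-7)² = v + 49 = 49 + v)
X = 7098 (X = -7 + (7*(-35))*(-29) = -7 - 245*(-29) = -7 + 7105 = 7098)
Z(0², 143) - X = (49 + 143) - 1*7098 = 192 - 7098 = -6906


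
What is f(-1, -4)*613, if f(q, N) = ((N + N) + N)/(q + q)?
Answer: 3678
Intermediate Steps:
f(q, N) = 3*N/(2*q) (f(q, N) = (2*N + N)/((2*q)) = (3*N)*(1/(2*q)) = 3*N/(2*q))
f(-1, -4)*613 = ((3/2)*(-4)/(-1))*613 = ((3/2)*(-4)*(-1))*613 = 6*613 = 3678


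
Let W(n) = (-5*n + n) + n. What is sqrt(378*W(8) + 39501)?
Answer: 21*sqrt(69) ≈ 174.44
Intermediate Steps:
W(n) = -3*n (W(n) = -4*n + n = -3*n)
sqrt(378*W(8) + 39501) = sqrt(378*(-3*8) + 39501) = sqrt(378*(-24) + 39501) = sqrt(-9072 + 39501) = sqrt(30429) = 21*sqrt(69)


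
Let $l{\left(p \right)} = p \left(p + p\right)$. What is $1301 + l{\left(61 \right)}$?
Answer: $8743$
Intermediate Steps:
$l{\left(p \right)} = 2 p^{2}$ ($l{\left(p \right)} = p 2 p = 2 p^{2}$)
$1301 + l{\left(61 \right)} = 1301 + 2 \cdot 61^{2} = 1301 + 2 \cdot 3721 = 1301 + 7442 = 8743$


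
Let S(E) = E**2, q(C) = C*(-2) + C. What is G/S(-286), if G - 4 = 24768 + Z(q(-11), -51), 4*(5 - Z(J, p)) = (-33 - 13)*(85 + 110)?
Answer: 54039/163592 ≈ 0.33033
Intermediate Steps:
q(C) = -C (q(C) = -2*C + C = -C)
Z(J, p) = 4495/2 (Z(J, p) = 5 - (-33 - 13)*(85 + 110)/4 = 5 - (-23)*195/2 = 5 - 1/4*(-8970) = 5 + 4485/2 = 4495/2)
G = 54039/2 (G = 4 + (24768 + 4495/2) = 4 + 54031/2 = 54039/2 ≈ 27020.)
G/S(-286) = 54039/(2*((-286)**2)) = (54039/2)/81796 = (54039/2)*(1/81796) = 54039/163592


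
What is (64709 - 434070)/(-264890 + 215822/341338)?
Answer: 63038472509/45208403499 ≈ 1.3944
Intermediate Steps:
(64709 - 434070)/(-264890 + 215822/341338) = -369361/(-264890 + 215822*(1/341338)) = -369361/(-264890 + 107911/170669) = -369361/(-45208403499/170669) = -369361*(-170669/45208403499) = 63038472509/45208403499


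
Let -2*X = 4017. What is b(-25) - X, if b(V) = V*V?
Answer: 5267/2 ≈ 2633.5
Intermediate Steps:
X = -4017/2 (X = -1/2*4017 = -4017/2 ≈ -2008.5)
b(V) = V**2
b(-25) - X = (-25)**2 - 1*(-4017/2) = 625 + 4017/2 = 5267/2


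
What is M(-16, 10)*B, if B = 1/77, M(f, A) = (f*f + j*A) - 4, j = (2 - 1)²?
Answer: 262/77 ≈ 3.4026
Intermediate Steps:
j = 1 (j = 1² = 1)
M(f, A) = -4 + A + f² (M(f, A) = (f*f + 1*A) - 4 = (f² + A) - 4 = (A + f²) - 4 = -4 + A + f²)
B = 1/77 ≈ 0.012987
M(-16, 10)*B = (-4 + 10 + (-16)²)*(1/77) = (-4 + 10 + 256)*(1/77) = 262*(1/77) = 262/77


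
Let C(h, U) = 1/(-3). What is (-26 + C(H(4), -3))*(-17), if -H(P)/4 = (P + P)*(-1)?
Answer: 1343/3 ≈ 447.67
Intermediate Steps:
H(P) = 8*P (H(P) = -4*(P + P)*(-1) = -4*2*P*(-1) = -(-8)*P = 8*P)
C(h, U) = -⅓
(-26 + C(H(4), -3))*(-17) = (-26 - ⅓)*(-17) = -79/3*(-17) = 1343/3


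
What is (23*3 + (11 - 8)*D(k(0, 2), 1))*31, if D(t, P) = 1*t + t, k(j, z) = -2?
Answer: 1767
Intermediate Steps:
D(t, P) = 2*t (D(t, P) = t + t = 2*t)
(23*3 + (11 - 8)*D(k(0, 2), 1))*31 = (23*3 + (11 - 8)*(2*(-2)))*31 = (69 + 3*(-4))*31 = (69 - 12)*31 = 57*31 = 1767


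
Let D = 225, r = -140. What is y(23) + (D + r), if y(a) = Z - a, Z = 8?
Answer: 70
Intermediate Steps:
y(a) = 8 - a
y(23) + (D + r) = (8 - 1*23) + (225 - 140) = (8 - 23) + 85 = -15 + 85 = 70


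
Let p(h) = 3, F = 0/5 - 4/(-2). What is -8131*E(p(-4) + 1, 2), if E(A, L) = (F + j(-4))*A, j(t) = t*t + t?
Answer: -455336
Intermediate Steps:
j(t) = t + t² (j(t) = t² + t = t + t²)
F = 2 (F = 0*(⅕) - 4*(-½) = 0 + 2 = 2)
E(A, L) = 14*A (E(A, L) = (2 - 4*(1 - 4))*A = (2 - 4*(-3))*A = (2 + 12)*A = 14*A)
-8131*E(p(-4) + 1, 2) = -113834*(3 + 1) = -113834*4 = -8131*56 = -455336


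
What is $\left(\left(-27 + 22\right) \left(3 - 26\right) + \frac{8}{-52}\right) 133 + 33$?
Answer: $\frac{198998}{13} \approx 15308.0$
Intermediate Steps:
$\left(\left(-27 + 22\right) \left(3 - 26\right) + \frac{8}{-52}\right) 133 + 33 = \left(\left(-5\right) \left(-23\right) + 8 \left(- \frac{1}{52}\right)\right) 133 + 33 = \left(115 - \frac{2}{13}\right) 133 + 33 = \frac{1493}{13} \cdot 133 + 33 = \frac{198569}{13} + 33 = \frac{198998}{13}$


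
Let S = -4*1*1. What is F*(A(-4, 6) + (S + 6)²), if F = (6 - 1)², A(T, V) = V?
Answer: 250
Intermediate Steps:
S = -4 (S = -4*1 = -4)
F = 25 (F = 5² = 25)
F*(A(-4, 6) + (S + 6)²) = 25*(6 + (-4 + 6)²) = 25*(6 + 2²) = 25*(6 + 4) = 25*10 = 250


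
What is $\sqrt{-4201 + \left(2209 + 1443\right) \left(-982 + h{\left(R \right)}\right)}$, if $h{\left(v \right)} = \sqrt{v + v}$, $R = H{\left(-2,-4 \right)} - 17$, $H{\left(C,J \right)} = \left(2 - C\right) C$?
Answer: $\sqrt{-3590465 + 18260 i \sqrt{2}} \approx 6.814 + 1894.9 i$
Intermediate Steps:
$H{\left(C,J \right)} = C \left(2 - C\right)$
$R = -25$ ($R = - 2 \left(2 - -2\right) - 17 = - 2 \left(2 + 2\right) - 17 = \left(-2\right) 4 - 17 = -8 - 17 = -25$)
$h{\left(v \right)} = \sqrt{2} \sqrt{v}$ ($h{\left(v \right)} = \sqrt{2 v} = \sqrt{2} \sqrt{v}$)
$\sqrt{-4201 + \left(2209 + 1443\right) \left(-982 + h{\left(R \right)}\right)} = \sqrt{-4201 + \left(2209 + 1443\right) \left(-982 + \sqrt{2} \sqrt{-25}\right)} = \sqrt{-4201 + 3652 \left(-982 + \sqrt{2} \cdot 5 i\right)} = \sqrt{-4201 + 3652 \left(-982 + 5 i \sqrt{2}\right)} = \sqrt{-4201 - \left(3586264 - 18260 i \sqrt{2}\right)} = \sqrt{-3590465 + 18260 i \sqrt{2}}$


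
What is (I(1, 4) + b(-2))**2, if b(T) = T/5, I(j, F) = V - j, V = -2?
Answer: 289/25 ≈ 11.560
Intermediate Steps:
I(j, F) = -2 - j
b(T) = T/5 (b(T) = T*(1/5) = T/5)
(I(1, 4) + b(-2))**2 = ((-2 - 1*1) + (1/5)*(-2))**2 = ((-2 - 1) - 2/5)**2 = (-3 - 2/5)**2 = (-17/5)**2 = 289/25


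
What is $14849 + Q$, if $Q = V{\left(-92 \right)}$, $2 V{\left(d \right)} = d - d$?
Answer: $14849$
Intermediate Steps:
$V{\left(d \right)} = 0$ ($V{\left(d \right)} = \frac{d - d}{2} = \frac{1}{2} \cdot 0 = 0$)
$Q = 0$
$14849 + Q = 14849 + 0 = 14849$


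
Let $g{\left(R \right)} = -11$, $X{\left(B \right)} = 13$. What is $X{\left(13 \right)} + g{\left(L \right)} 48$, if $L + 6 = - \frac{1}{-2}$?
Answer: $-515$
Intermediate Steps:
$L = - \frac{11}{2}$ ($L = -6 - \frac{1}{-2} = -6 - - \frac{1}{2} = -6 + \frac{1}{2} = - \frac{11}{2} \approx -5.5$)
$X{\left(13 \right)} + g{\left(L \right)} 48 = 13 - 528 = -515$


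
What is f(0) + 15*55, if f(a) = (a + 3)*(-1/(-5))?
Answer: 4128/5 ≈ 825.60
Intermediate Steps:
f(a) = 3/5 + a/5 (f(a) = (3 + a)*(-1*(-1/5)) = (3 + a)*(1/5) = 3/5 + a/5)
f(0) + 15*55 = (3/5 + (1/5)*0) + 15*55 = (3/5 + 0) + 825 = 3/5 + 825 = 4128/5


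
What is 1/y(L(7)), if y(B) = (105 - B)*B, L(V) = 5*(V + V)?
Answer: 1/2450 ≈ 0.00040816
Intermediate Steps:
L(V) = 10*V (L(V) = 5*(2*V) = 10*V)
y(B) = B*(105 - B)
1/y(L(7)) = 1/((10*7)*(105 - 10*7)) = 1/(70*(105 - 1*70)) = 1/(70*(105 - 70)) = 1/(70*35) = 1/2450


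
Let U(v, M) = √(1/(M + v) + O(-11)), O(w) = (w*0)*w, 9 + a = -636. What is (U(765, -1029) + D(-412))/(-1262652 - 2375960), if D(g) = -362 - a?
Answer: -283/3638612 - I*√66/480296784 ≈ -7.7777e-5 - 1.6915e-8*I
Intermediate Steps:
a = -645 (a = -9 - 636 = -645)
D(g) = 283 (D(g) = -362 - 1*(-645) = -362 + 645 = 283)
O(w) = 0 (O(w) = 0*w = 0)
U(v, M) = √(1/(M + v)) (U(v, M) = √(1/(M + v) + 0) = √(1/(M + v)))
(U(765, -1029) + D(-412))/(-1262652 - 2375960) = (√(1/(-1029 + 765)) + 283)/(-1262652 - 2375960) = (√(1/(-264)) + 283)/(-3638612) = (√(-1/264) + 283)*(-1/3638612) = (I*√66/132 + 283)*(-1/3638612) = (283 + I*√66/132)*(-1/3638612) = -283/3638612 - I*√66/480296784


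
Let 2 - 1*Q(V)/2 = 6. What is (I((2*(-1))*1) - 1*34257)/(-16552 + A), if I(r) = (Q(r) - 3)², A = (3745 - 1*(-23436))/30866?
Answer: 95785616/46442441 ≈ 2.0625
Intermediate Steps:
Q(V) = -8 (Q(V) = 4 - 2*6 = 4 - 12 = -8)
A = 2471/2806 (A = (3745 + 23436)*(1/30866) = 27181*(1/30866) = 2471/2806 ≈ 0.88061)
I(r) = 121 (I(r) = (-8 - 3)² = (-11)² = 121)
(I((2*(-1))*1) - 1*34257)/(-16552 + A) = (121 - 1*34257)/(-16552 + 2471/2806) = (121 - 34257)/(-46442441/2806) = -34136*(-2806/46442441) = 95785616/46442441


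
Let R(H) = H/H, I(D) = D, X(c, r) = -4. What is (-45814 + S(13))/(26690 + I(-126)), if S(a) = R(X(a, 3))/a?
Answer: -595581/345332 ≈ -1.7247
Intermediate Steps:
R(H) = 1
S(a) = 1/a
(-45814 + S(13))/(26690 + I(-126)) = (-45814 + 1/13)/(26690 - 126) = (-45814 + 1/13)/26564 = -595581/13*1/26564 = -595581/345332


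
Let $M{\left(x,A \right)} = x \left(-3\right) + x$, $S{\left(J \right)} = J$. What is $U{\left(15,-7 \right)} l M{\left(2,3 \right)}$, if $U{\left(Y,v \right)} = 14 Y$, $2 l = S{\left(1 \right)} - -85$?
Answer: $-36120$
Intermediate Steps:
$M{\left(x,A \right)} = - 2 x$ ($M{\left(x,A \right)} = - 3 x + x = - 2 x$)
$l = 43$ ($l = \frac{1 - -85}{2} = \frac{1 + 85}{2} = \frac{1}{2} \cdot 86 = 43$)
$U{\left(15,-7 \right)} l M{\left(2,3 \right)} = 14 \cdot 15 \cdot 43 \left(\left(-2\right) 2\right) = 210 \cdot 43 \left(-4\right) = 9030 \left(-4\right) = -36120$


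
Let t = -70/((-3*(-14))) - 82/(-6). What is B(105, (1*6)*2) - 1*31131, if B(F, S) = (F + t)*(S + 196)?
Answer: -6795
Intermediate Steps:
t = 12 (t = -70/42 - 82*(-⅙) = -70*1/42 + 41/3 = -5/3 + 41/3 = 12)
B(F, S) = (12 + F)*(196 + S) (B(F, S) = (F + 12)*(S + 196) = (12 + F)*(196 + S))
B(105, (1*6)*2) - 1*31131 = (2352 + 12*((1*6)*2) + 196*105 + 105*((1*6)*2)) - 1*31131 = (2352 + 12*(6*2) + 20580 + 105*(6*2)) - 31131 = (2352 + 12*12 + 20580 + 105*12) - 31131 = (2352 + 144 + 20580 + 1260) - 31131 = 24336 - 31131 = -6795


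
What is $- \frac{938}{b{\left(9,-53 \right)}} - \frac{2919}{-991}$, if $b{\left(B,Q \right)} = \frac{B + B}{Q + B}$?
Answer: $\frac{20476547}{8919} \approx 2295.8$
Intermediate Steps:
$b{\left(B,Q \right)} = \frac{2 B}{B + Q}$
$- \frac{938}{b{\left(9,-53 \right)}} - \frac{2919}{-991} = - \frac{938}{2 \cdot 9 \frac{1}{9 - 53}} - \frac{2919}{-991} = - \frac{938}{2 \cdot 9 \frac{1}{-44}} - - \frac{2919}{991} = - \frac{938}{2 \cdot 9 \left(- \frac{1}{44}\right)} + \frac{2919}{991} = - \frac{938}{- \frac{9}{22}} + \frac{2919}{991} = \left(-938\right) \left(- \frac{22}{9}\right) + \frac{2919}{991} = \frac{20636}{9} + \frac{2919}{991} = \frac{20476547}{8919}$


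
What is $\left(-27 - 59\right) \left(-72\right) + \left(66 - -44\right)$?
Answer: $6302$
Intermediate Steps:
$\left(-27 - 59\right) \left(-72\right) + \left(66 - -44\right) = \left(-27 - 59\right) \left(-72\right) + \left(66 + 44\right) = \left(-86\right) \left(-72\right) + 110 = 6192 + 110 = 6302$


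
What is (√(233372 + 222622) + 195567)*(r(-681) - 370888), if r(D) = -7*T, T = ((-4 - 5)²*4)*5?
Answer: -74751183276 - 8026788*√1034 ≈ -7.5009e+10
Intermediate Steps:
T = 1620 (T = ((-9)²*4)*5 = (81*4)*5 = 324*5 = 1620)
r(D) = -11340 (r(D) = -7*1620 = -11340)
(√(233372 + 222622) + 195567)*(r(-681) - 370888) = (√(233372 + 222622) + 195567)*(-11340 - 370888) = (√455994 + 195567)*(-382228) = (21*√1034 + 195567)*(-382228) = (195567 + 21*√1034)*(-382228) = -74751183276 - 8026788*√1034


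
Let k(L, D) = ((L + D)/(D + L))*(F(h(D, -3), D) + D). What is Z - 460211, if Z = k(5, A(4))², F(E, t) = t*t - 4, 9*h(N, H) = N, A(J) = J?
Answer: -459955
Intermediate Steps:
h(N, H) = N/9
F(E, t) = -4 + t² (F(E, t) = t² - 4 = -4 + t²)
k(L, D) = -4 + D + D² (k(L, D) = ((L + D)/(D + L))*((-4 + D²) + D) = ((D + L)/(D + L))*(-4 + D + D²) = 1*(-4 + D + D²) = -4 + D + D²)
Z = 256 (Z = (-4 + 4 + 4²)² = (-4 + 4 + 16)² = 16² = 256)
Z - 460211 = 256 - 460211 = -459955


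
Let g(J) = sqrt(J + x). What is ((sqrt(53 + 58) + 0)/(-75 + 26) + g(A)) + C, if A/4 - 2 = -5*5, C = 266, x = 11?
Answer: 266 + 9*I - sqrt(111)/49 ≈ 265.79 + 9.0*I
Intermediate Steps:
A = -92 (A = 8 + 4*(-5*5) = 8 + 4*(-25) = 8 - 100 = -92)
g(J) = sqrt(11 + J) (g(J) = sqrt(J + 11) = sqrt(11 + J))
((sqrt(53 + 58) + 0)/(-75 + 26) + g(A)) + C = ((sqrt(53 + 58) + 0)/(-75 + 26) + sqrt(11 - 92)) + 266 = ((sqrt(111) + 0)/(-49) + sqrt(-81)) + 266 = (sqrt(111)*(-1/49) + 9*I) + 266 = (-sqrt(111)/49 + 9*I) + 266 = (9*I - sqrt(111)/49) + 266 = 266 + 9*I - sqrt(111)/49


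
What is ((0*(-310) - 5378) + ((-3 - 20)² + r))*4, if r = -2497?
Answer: -29384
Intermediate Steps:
((0*(-310) - 5378) + ((-3 - 20)² + r))*4 = ((0*(-310) - 5378) + ((-3 - 20)² - 2497))*4 = ((0 - 5378) + ((-23)² - 2497))*4 = (-5378 + (529 - 2497))*4 = (-5378 - 1968)*4 = -7346*4 = -29384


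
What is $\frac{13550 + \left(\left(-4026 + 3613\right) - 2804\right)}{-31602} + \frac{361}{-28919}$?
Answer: $- \frac{310228349}{913898238} \approx -0.33946$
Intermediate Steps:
$\frac{13550 + \left(\left(-4026 + 3613\right) - 2804\right)}{-31602} + \frac{361}{-28919} = \left(13550 - 3217\right) \left(- \frac{1}{31602}\right) + 361 \left(- \frac{1}{28919}\right) = \left(13550 - 3217\right) \left(- \frac{1}{31602}\right) - \frac{361}{28919} = 10333 \left(- \frac{1}{31602}\right) - \frac{361}{28919} = - \frac{10333}{31602} - \frac{361}{28919} = - \frac{310228349}{913898238}$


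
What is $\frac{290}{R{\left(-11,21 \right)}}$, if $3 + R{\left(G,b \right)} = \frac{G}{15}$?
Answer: $- \frac{2175}{28} \approx -77.679$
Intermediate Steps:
$R{\left(G,b \right)} = -3 + \frac{G}{15}$
$\frac{290}{R{\left(-11,21 \right)}} = \frac{290}{-3 + \frac{1}{15} \left(-11\right)} = \frac{290}{-3 - \frac{11}{15}} = \frac{290}{- \frac{56}{15}} = 290 \left(- \frac{15}{56}\right) = - \frac{2175}{28}$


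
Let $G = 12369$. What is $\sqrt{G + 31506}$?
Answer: $15 \sqrt{195} \approx 209.46$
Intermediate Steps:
$\sqrt{G + 31506} = \sqrt{12369 + 31506} = \sqrt{43875} = 15 \sqrt{195}$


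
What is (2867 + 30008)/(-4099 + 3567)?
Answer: -32875/532 ≈ -61.795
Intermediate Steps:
(2867 + 30008)/(-4099 + 3567) = 32875/(-532) = 32875*(-1/532) = -32875/532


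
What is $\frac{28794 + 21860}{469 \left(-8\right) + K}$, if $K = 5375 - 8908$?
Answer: $- \frac{1634}{235} \approx -6.9532$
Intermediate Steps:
$K = -3533$ ($K = 5375 - 8908 = -3533$)
$\frac{28794 + 21860}{469 \left(-8\right) + K} = \frac{28794 + 21860}{469 \left(-8\right) - 3533} = \frac{50654}{-3752 - 3533} = \frac{50654}{-7285} = 50654 \left(- \frac{1}{7285}\right) = - \frac{1634}{235}$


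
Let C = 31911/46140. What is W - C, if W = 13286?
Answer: 204328043/15380 ≈ 13285.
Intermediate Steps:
C = 10637/15380 (C = 31911*(1/46140) = 10637/15380 ≈ 0.69161)
W - C = 13286 - 1*10637/15380 = 13286 - 10637/15380 = 204328043/15380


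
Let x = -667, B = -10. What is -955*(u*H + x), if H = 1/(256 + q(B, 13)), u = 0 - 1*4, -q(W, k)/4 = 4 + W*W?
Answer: 5095689/8 ≈ 6.3696e+5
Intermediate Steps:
q(W, k) = -16 - 4*W² (q(W, k) = -4*(4 + W*W) = -4*(4 + W²) = -16 - 4*W²)
u = -4 (u = 0 - 4 = -4)
H = -1/160 (H = 1/(256 + (-16 - 4*(-10)²)) = 1/(256 + (-16 - 4*100)) = 1/(256 + (-16 - 400)) = 1/(256 - 416) = 1/(-160) = -1/160 ≈ -0.0062500)
-955*(u*H + x) = -955*(-4*(-1/160) - 667) = -955*(1/40 - 667) = -955*(-26679/40) = 5095689/8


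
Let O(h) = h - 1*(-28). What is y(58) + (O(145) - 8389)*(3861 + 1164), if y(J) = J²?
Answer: -41282036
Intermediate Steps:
O(h) = 28 + h (O(h) = h + 28 = 28 + h)
y(58) + (O(145) - 8389)*(3861 + 1164) = 58² + ((28 + 145) - 8389)*(3861 + 1164) = 3364 + (173 - 8389)*5025 = 3364 - 8216*5025 = 3364 - 41285400 = -41282036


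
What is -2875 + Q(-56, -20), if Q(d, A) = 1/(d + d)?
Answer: -322001/112 ≈ -2875.0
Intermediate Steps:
Q(d, A) = 1/(2*d)
-2875 + Q(-56, -20) = -2875 + (1/2)/(-56) = -2875 + (1/2)*(-1/56) = -2875 - 1/112 = -322001/112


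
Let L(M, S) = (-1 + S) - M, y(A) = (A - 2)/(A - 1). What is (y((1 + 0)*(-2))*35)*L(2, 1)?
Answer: -280/3 ≈ -93.333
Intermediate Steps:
y(A) = (-2 + A)/(-1 + A)
L(M, S) = -1 + S - M
(y((1 + 0)*(-2))*35)*L(2, 1) = (((-2 + (1 + 0)*(-2))/(-1 + (1 + 0)*(-2)))*35)*(-1 + 1 - 1*2) = (((-2 + 1*(-2))/(-1 + 1*(-2)))*35)*(-1 + 1 - 2) = (((-2 - 2)/(-1 - 2))*35)*(-2) = ((-4/(-3))*35)*(-2) = (-⅓*(-4)*35)*(-2) = ((4/3)*35)*(-2) = (140/3)*(-2) = -280/3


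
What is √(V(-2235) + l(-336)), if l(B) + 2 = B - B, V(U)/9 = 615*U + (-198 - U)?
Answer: I*√12352394 ≈ 3514.6*I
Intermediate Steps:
V(U) = -1782 + 5526*U (V(U) = 9*(615*U + (-198 - U)) = 9*(-198 + 614*U) = -1782 + 5526*U)
l(B) = -2 (l(B) = -2 + (B - B) = -2 + 0 = -2)
√(V(-2235) + l(-336)) = √((-1782 + 5526*(-2235)) - 2) = √((-1782 - 12350610) - 2) = √(-12352392 - 2) = √(-12352394) = I*√12352394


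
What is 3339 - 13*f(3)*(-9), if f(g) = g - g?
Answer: 3339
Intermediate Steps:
f(g) = 0
3339 - 13*f(3)*(-9) = 3339 - 13*0*(-9) = 3339 + 0*(-9) = 3339 + 0 = 3339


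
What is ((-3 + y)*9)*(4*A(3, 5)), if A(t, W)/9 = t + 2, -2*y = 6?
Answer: -9720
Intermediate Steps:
y = -3 (y = -½*6 = -3)
A(t, W) = 18 + 9*t (A(t, W) = 9*(t + 2) = 9*(2 + t) = 18 + 9*t)
((-3 + y)*9)*(4*A(3, 5)) = ((-3 - 3)*9)*(4*(18 + 9*3)) = (-6*9)*(4*(18 + 27)) = -216*45 = -54*180 = -9720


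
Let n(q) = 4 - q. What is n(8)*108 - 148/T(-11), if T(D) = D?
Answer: -4604/11 ≈ -418.55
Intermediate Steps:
n(8)*108 - 148/T(-11) = (4 - 1*8)*108 - 148/(-11) = (4 - 8)*108 - 148*(-1/11) = -4*108 + 148/11 = -432 + 148/11 = -4604/11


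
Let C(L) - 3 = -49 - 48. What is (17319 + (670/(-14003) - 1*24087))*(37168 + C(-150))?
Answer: -52441988628/209 ≈ -2.5092e+8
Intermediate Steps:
C(L) = -94 (C(L) = 3 + (-49 - 48) = 3 - 97 = -94)
(17319 + (670/(-14003) - 1*24087))*(37168 + C(-150)) = (17319 + (670/(-14003) - 1*24087))*(37168 - 94) = (17319 + (670*(-1/14003) - 24087))*37074 = (17319 + (-10/209 - 24087))*37074 = (17319 - 5034193/209)*37074 = -1414522/209*37074 = -52441988628/209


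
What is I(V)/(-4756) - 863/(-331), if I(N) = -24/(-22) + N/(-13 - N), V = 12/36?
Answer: 1805793081/692663840 ≈ 2.6070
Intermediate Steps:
V = ⅓ (V = 12*(1/36) = ⅓ ≈ 0.33333)
I(N) = 12/11 + N/(-13 - N) (I(N) = -24*(-1/22) + N/(-13 - N) = 12/11 + N/(-13 - N))
I(V)/(-4756) - 863/(-331) = ((156 + ⅓)/(11*(13 + ⅓)))/(-4756) - 863/(-331) = ((1/11)*(469/3)/(40/3))*(-1/4756) - 863*(-1/331) = ((1/11)*(3/40)*(469/3))*(-1/4756) + 863/331 = (469/440)*(-1/4756) + 863/331 = -469/2092640 + 863/331 = 1805793081/692663840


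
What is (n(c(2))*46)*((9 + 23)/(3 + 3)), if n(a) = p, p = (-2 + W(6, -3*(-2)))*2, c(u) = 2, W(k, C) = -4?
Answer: -2944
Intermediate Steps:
p = -12 (p = (-2 - 4)*2 = -6*2 = -12)
n(a) = -12
(n(c(2))*46)*((9 + 23)/(3 + 3)) = (-12*46)*((9 + 23)/(3 + 3)) = -17664/6 = -552*16/3 = -2944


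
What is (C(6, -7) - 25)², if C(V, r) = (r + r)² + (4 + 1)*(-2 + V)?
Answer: 36481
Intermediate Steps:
C(V, r) = -10 + 4*r² + 5*V (C(V, r) = (2*r)² + 5*(-2 + V) = 4*r² + (-10 + 5*V) = -10 + 4*r² + 5*V)
(C(6, -7) - 25)² = ((-10 + 4*(-7)² + 5*6) - 25)² = ((-10 + 4*49 + 30) - 25)² = ((-10 + 196 + 30) - 25)² = (216 - 25)² = 191² = 36481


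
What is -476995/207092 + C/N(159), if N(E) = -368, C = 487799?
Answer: -1099943529/828368 ≈ -1327.8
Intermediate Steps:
-476995/207092 + C/N(159) = -476995/207092 + 487799/(-368) = -476995*1/207092 + 487799*(-1/368) = -476995/207092 - 487799/368 = -1099943529/828368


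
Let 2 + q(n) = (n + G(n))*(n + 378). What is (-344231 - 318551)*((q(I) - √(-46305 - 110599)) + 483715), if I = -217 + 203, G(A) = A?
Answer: -313841195422 + 1325564*I*√39226 ≈ -3.1384e+11 + 2.6254e+8*I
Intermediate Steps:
I = -14
q(n) = -2 + 2*n*(378 + n) (q(n) = -2 + (n + n)*(n + 378) = -2 + (2*n)*(378 + n) = -2 + 2*n*(378 + n))
(-344231 - 318551)*((q(I) - √(-46305 - 110599)) + 483715) = (-344231 - 318551)*(((-2 + 2*(-14)² + 756*(-14)) - √(-46305 - 110599)) + 483715) = -662782*(((-2 + 2*196 - 10584) - √(-156904)) + 483715) = -662782*(((-2 + 392 - 10584) - 2*I*√39226) + 483715) = -662782*((-10194 - 2*I*√39226) + 483715) = -662782*(473521 - 2*I*√39226) = -313841195422 + 1325564*I*√39226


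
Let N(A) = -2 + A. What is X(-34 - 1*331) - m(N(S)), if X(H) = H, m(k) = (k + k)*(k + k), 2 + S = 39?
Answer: -5265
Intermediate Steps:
S = 37 (S = -2 + 39 = 37)
m(k) = 4*k² (m(k) = (2*k)*(2*k) = 4*k²)
X(-34 - 1*331) - m(N(S)) = (-34 - 1*331) - 4*(-2 + 37)² = (-34 - 331) - 4*35² = -365 - 4*1225 = -365 - 1*4900 = -365 - 4900 = -5265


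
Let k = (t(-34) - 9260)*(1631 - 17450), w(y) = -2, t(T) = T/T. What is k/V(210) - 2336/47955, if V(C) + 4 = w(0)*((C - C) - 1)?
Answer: -7023878747227/95910 ≈ -7.3234e+7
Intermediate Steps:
t(T) = 1
k = 146468121 (k = (1 - 9260)*(1631 - 17450) = -9259*(-15819) = 146468121)
V(C) = -2 (V(C) = -4 - 2*((C - C) - 1) = -4 - 2*(0 - 1) = -4 - 2*(-1) = -4 + 2 = -2)
k/V(210) - 2336/47955 = 146468121/(-2) - 2336/47955 = 146468121*(-½) - 2336*1/47955 = -146468121/2 - 2336/47955 = -7023878747227/95910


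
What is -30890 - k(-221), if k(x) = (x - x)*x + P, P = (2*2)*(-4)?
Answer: -30874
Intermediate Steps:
P = -16 (P = 4*(-4) = -16)
k(x) = -16 (k(x) = (x - x)*x - 16 = 0*x - 16 = 0 - 16 = -16)
-30890 - k(-221) = -30890 - 1*(-16) = -30890 + 16 = -30874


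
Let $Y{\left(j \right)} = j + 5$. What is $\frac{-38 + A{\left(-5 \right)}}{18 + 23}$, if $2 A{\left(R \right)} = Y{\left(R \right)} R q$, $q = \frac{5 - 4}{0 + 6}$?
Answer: $- \frac{38}{41} \approx -0.92683$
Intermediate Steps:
$Y{\left(j \right)} = 5 + j$
$q = \frac{1}{6}$ ($q = 1 \cdot \frac{1}{6} = \frac{1}{6} \approx 0.16667$)
$A{\left(R \right)} = \frac{R \left(5 + R\right)}{12}$ ($A{\left(R \right)} = \frac{\left(5 + R\right) R \frac{1}{6}}{2} = \frac{R \left(5 + R\right) \frac{1}{6}}{2} = \frac{\frac{1}{6} R \left(5 + R\right)}{2} = \frac{R \left(5 + R\right)}{12}$)
$\frac{-38 + A{\left(-5 \right)}}{18 + 23} = \frac{-38 + \frac{1}{12} \left(-5\right) \left(5 - 5\right)}{18 + 23} = \frac{-38 + \frac{1}{12} \left(-5\right) 0}{41} = \left(-38 + 0\right) \frac{1}{41} = \left(-38\right) \frac{1}{41} = - \frac{38}{41}$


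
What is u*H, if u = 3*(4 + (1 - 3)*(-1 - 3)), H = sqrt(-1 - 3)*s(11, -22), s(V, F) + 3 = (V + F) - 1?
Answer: -1080*I ≈ -1080.0*I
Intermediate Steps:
s(V, F) = -4 + F + V (s(V, F) = -3 + ((V + F) - 1) = -3 + ((F + V) - 1) = -3 + (-1 + F + V) = -4 + F + V)
H = -30*I (H = sqrt(-1 - 3)*(-4 - 22 + 11) = sqrt(-4)*(-15) = (2*I)*(-15) = -30*I ≈ -30.0*I)
u = 36 (u = 3*(4 - 2*(-4)) = 3*(4 + 8) = 3*12 = 36)
u*H = 36*(-30*I) = -1080*I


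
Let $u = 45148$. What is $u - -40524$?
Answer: $85672$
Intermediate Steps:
$u - -40524 = 45148 - -40524 = 45148 + 40524 = 85672$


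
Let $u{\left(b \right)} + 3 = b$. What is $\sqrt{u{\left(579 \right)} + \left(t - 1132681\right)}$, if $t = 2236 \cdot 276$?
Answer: $i \sqrt{514969} \approx 717.61 i$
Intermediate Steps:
$t = 617136$
$u{\left(b \right)} = -3 + b$
$\sqrt{u{\left(579 \right)} + \left(t - 1132681\right)} = \sqrt{\left(-3 + 579\right) + \left(617136 - 1132681\right)} = \sqrt{576 - 515545} = \sqrt{-514969} = i \sqrt{514969}$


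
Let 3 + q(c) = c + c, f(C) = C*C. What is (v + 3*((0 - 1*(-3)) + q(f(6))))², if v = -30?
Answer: 34596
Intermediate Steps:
f(C) = C²
q(c) = -3 + 2*c (q(c) = -3 + (c + c) = -3 + 2*c)
(v + 3*((0 - 1*(-3)) + q(f(6))))² = (-30 + 3*((0 - 1*(-3)) + (-3 + 2*6²)))² = (-30 + 3*((0 + 3) + (-3 + 2*36)))² = (-30 + 3*(3 + (-3 + 72)))² = (-30 + 3*(3 + 69))² = (-30 + 3*72)² = (-30 + 216)² = 186² = 34596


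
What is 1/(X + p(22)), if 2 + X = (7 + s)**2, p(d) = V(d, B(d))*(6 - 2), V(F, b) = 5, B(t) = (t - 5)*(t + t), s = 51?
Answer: 1/3382 ≈ 0.00029568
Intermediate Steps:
B(t) = 2*t*(-5 + t) (B(t) = (-5 + t)*(2*t) = 2*t*(-5 + t))
p(d) = 20 (p(d) = 5*(6 - 2) = 5*4 = 20)
X = 3362 (X = -2 + (7 + 51)**2 = -2 + 58**2 = -2 + 3364 = 3362)
1/(X + p(22)) = 1/(3362 + 20) = 1/3382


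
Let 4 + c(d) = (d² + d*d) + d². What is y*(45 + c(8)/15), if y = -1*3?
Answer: -863/5 ≈ -172.60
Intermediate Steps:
c(d) = -4 + 3*d² (c(d) = -4 + ((d² + d*d) + d²) = -4 + ((d² + d²) + d²) = -4 + (2*d² + d²) = -4 + 3*d²)
y = -3
y*(45 + c(8)/15) = -3*(45 + (-4 + 3*8²)/15) = -3*(45 + (-4 + 3*64)*(1/15)) = -3*(45 + (-4 + 192)*(1/15)) = -3*(45 + 188*(1/15)) = -3*(45 + 188/15) = -3*863/15 = -863/5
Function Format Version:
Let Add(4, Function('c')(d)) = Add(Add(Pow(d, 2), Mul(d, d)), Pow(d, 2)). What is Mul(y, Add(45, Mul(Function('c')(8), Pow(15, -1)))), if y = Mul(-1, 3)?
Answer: Rational(-863, 5) ≈ -172.60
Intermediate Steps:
Function('c')(d) = Add(-4, Mul(3, Pow(d, 2))) (Function('c')(d) = Add(-4, Add(Add(Pow(d, 2), Mul(d, d)), Pow(d, 2))) = Add(-4, Add(Add(Pow(d, 2), Pow(d, 2)), Pow(d, 2))) = Add(-4, Add(Mul(2, Pow(d, 2)), Pow(d, 2))) = Add(-4, Mul(3, Pow(d, 2))))
y = -3
Mul(y, Add(45, Mul(Function('c')(8), Pow(15, -1)))) = Mul(-3, Add(45, Mul(Add(-4, Mul(3, Pow(8, 2))), Pow(15, -1)))) = Mul(-3, Add(45, Mul(Add(-4, Mul(3, 64)), Rational(1, 15)))) = Mul(-3, Add(45, Mul(Add(-4, 192), Rational(1, 15)))) = Mul(-3, Add(45, Mul(188, Rational(1, 15)))) = Mul(-3, Add(45, Rational(188, 15))) = Mul(-3, Rational(863, 15)) = Rational(-863, 5)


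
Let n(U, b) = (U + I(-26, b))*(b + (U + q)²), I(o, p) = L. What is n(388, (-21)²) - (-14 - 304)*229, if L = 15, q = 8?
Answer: 63447393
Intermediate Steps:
I(o, p) = 15
n(U, b) = (15 + U)*(b + (8 + U)²) (n(U, b) = (U + 15)*(b + (U + 8)²) = (15 + U)*(b + (8 + U)²))
n(388, (-21)²) - (-14 - 304)*229 = (15*(-21)² + 15*(8 + 388)² + 388*(-21)² + 388*(8 + 388)²) - (-14 - 304)*229 = (15*441 + 15*396² + 388*441 + 388*396²) - (-318)*229 = (6615 + 15*156816 + 171108 + 388*156816) - 1*(-72822) = (6615 + 2352240 + 171108 + 60844608) + 72822 = 63374571 + 72822 = 63447393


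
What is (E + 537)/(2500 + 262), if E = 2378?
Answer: 2915/2762 ≈ 1.0554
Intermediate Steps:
(E + 537)/(2500 + 262) = (2378 + 537)/(2500 + 262) = 2915/2762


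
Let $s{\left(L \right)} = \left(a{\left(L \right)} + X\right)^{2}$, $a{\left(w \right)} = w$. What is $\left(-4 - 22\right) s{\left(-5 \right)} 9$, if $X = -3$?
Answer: $-14976$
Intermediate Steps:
$s{\left(L \right)} = \left(-3 + L\right)^{2}$ ($s{\left(L \right)} = \left(L - 3\right)^{2} = \left(-3 + L\right)^{2}$)
$\left(-4 - 22\right) s{\left(-5 \right)} 9 = \left(-4 - 22\right) \left(-3 - 5\right)^{2} \cdot 9 = - 26 \left(-8\right)^{2} \cdot 9 = \left(-26\right) 64 \cdot 9 = \left(-1664\right) 9 = -14976$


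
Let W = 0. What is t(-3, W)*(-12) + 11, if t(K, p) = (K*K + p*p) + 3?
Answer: -133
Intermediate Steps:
t(K, p) = 3 + K² + p² (t(K, p) = (K² + p²) + 3 = 3 + K² + p²)
t(-3, W)*(-12) + 11 = (3 + (-3)² + 0²)*(-12) + 11 = (3 + 9 + 0)*(-12) + 11 = 12*(-12) + 11 = -144 + 11 = -133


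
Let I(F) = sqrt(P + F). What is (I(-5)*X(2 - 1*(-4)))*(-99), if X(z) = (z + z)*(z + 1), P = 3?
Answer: -8316*I*sqrt(2) ≈ -11761.0*I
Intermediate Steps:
I(F) = sqrt(3 + F)
X(z) = 2*z*(1 + z) (X(z) = (2*z)*(1 + z) = 2*z*(1 + z))
(I(-5)*X(2 - 1*(-4)))*(-99) = (sqrt(3 - 5)*(2*(2 - 1*(-4))*(1 + (2 - 1*(-4)))))*(-99) = (sqrt(-2)*(2*(2 + 4)*(1 + (2 + 4))))*(-99) = ((I*sqrt(2))*(2*6*(1 + 6)))*(-99) = ((I*sqrt(2))*(2*6*7))*(-99) = ((I*sqrt(2))*84)*(-99) = (84*I*sqrt(2))*(-99) = -8316*I*sqrt(2)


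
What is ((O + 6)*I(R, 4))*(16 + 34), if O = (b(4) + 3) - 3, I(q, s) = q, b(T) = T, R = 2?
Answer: 1000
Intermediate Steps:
O = 4 (O = (4 + 3) - 3 = 7 - 3 = 4)
((O + 6)*I(R, 4))*(16 + 34) = ((4 + 6)*2)*(16 + 34) = (10*2)*50 = 20*50 = 1000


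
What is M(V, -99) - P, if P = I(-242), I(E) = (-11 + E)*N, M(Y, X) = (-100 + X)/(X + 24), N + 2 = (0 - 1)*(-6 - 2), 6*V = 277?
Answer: 114049/75 ≈ 1520.7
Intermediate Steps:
V = 277/6 (V = (1/6)*277 = 277/6 ≈ 46.167)
N = 6 (N = -2 + (0 - 1)*(-6 - 2) = -2 - 1*(-8) = -2 + 8 = 6)
M(Y, X) = (-100 + X)/(24 + X)
I(E) = -66 + 6*E (I(E) = (-11 + E)*6 = -66 + 6*E)
P = -1518 (P = -66 + 6*(-242) = -66 - 1452 = -1518)
M(V, -99) - P = (-100 - 99)/(24 - 99) - 1*(-1518) = -199/(-75) + 1518 = -1/75*(-199) + 1518 = 199/75 + 1518 = 114049/75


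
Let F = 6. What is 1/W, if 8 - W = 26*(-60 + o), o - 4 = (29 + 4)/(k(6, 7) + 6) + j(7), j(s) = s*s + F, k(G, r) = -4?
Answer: -1/395 ≈ -0.0025316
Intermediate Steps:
j(s) = 6 + s² (j(s) = s*s + 6 = s² + 6 = 6 + s²)
o = 151/2 (o = 4 + ((29 + 4)/(-4 + 6) + (6 + 7²)) = 4 + (33/2 + (6 + 49)) = 4 + (33*(½) + 55) = 4 + (33/2 + 55) = 4 + 143/2 = 151/2 ≈ 75.500)
W = -395 (W = 8 - 26*(-60 + 151/2) = 8 - 26*31/2 = 8 - 1*403 = 8 - 403 = -395)
1/W = 1/(-395) = -1/395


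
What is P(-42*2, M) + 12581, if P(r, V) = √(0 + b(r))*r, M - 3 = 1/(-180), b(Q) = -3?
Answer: 12581 - 84*I*√3 ≈ 12581.0 - 145.49*I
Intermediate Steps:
M = 539/180 (M = 3 + 1/(-180) = 3 - 1/180 = 539/180 ≈ 2.9944)
P(r, V) = I*r*√3 (P(r, V) = √(0 - 3)*r = √(-3)*r = (I*√3)*r = I*r*√3)
P(-42*2, M) + 12581 = I*(-42*2)*√3 + 12581 = I*(-84)*√3 + 12581 = -84*I*√3 + 12581 = 12581 - 84*I*√3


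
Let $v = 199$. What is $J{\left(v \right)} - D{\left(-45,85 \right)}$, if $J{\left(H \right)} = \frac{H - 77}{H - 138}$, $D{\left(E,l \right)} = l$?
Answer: $-83$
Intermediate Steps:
$J{\left(H \right)} = \frac{-77 + H}{-138 + H}$
$J{\left(v \right)} - D{\left(-45,85 \right)} = \frac{-77 + 199}{-138 + 199} - 85 = \frac{1}{61} \cdot 122 - 85 = 2 - 85 = -83$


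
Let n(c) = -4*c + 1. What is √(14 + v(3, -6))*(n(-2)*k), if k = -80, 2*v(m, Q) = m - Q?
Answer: -360*√74 ≈ -3096.8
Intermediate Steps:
v(m, Q) = m/2 - Q/2 (v(m, Q) = (m - Q)/2 = m/2 - Q/2)
n(c) = 1 - 4*c
√(14 + v(3, -6))*(n(-2)*k) = √(14 + ((½)*3 - ½*(-6)))*((1 - 4*(-2))*(-80)) = √(14 + (3/2 + 3))*((1 + 8)*(-80)) = √(14 + 9/2)*(9*(-80)) = √(37/2)*(-720) = (√74/2)*(-720) = -360*√74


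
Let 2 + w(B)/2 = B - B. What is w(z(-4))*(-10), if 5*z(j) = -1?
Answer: 40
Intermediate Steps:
z(j) = -⅕ (z(j) = (⅕)*(-1) = -⅕)
w(B) = -4 (w(B) = -4 + 2*(B - B) = -4 + 2*0 = -4 + 0 = -4)
w(z(-4))*(-10) = -4*(-10) = 40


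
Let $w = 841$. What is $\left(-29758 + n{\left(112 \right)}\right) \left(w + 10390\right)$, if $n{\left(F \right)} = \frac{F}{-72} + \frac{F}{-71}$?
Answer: $- \frac{213584015084}{639} \approx -3.3425 \cdot 10^{8}$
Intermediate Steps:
$n{\left(F \right)} = - \frac{143 F}{5112}$ ($n{\left(F \right)} = F \left(- \frac{1}{72}\right) + F \left(- \frac{1}{71}\right) = - \frac{F}{72} - \frac{F}{71} = - \frac{143 F}{5112}$)
$\left(-29758 + n{\left(112 \right)}\right) \left(w + 10390\right) = \left(-29758 - \frac{2002}{639}\right) \left(841 + 10390\right) = \left(-29758 - \frac{2002}{639}\right) 11231 = \left(- \frac{19017364}{639}\right) 11231 = - \frac{213584015084}{639}$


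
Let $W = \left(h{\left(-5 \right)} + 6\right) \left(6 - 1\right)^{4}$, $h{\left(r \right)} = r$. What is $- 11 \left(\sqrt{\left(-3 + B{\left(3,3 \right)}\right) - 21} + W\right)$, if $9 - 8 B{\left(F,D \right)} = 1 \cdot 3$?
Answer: $-6875 - \frac{11 i \sqrt{93}}{2} \approx -6875.0 - 53.04 i$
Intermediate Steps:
$B{\left(F,D \right)} = \frac{3}{4}$ ($B{\left(F,D \right)} = \frac{9}{8} - \frac{1 \cdot 3}{8} = \frac{9}{8} - \frac{3}{8} = \frac{3}{4}$)
$W = 625$ ($W = \left(-5 + 6\right) \left(6 - 1\right)^{4} = 1 \cdot 5^{4} = 1 \cdot 625 = 625$)
$- 11 \left(\sqrt{\left(-3 + B{\left(3,3 \right)}\right) - 21} + W\right) = - 11 \left(\sqrt{\left(-3 + \frac{3}{4}\right) - 21} + 625\right) = - 11 \left(\sqrt{- \frac{9}{4} - 21} + 625\right) = - 11 \left(\sqrt{- \frac{93}{4}} + 625\right) = - 11 \left(\frac{i \sqrt{93}}{2} + 625\right) = - 11 \left(625 + \frac{i \sqrt{93}}{2}\right) = -6875 - \frac{11 i \sqrt{93}}{2}$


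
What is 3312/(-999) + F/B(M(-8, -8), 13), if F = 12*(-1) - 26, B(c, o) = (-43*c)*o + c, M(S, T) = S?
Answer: -274495/82584 ≈ -3.3238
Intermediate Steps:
B(c, o) = c - 43*c*o (B(c, o) = -43*c*o + c = c - 43*c*o)
F = -38 (F = -12 - 26 = -38)
3312/(-999) + F/B(M(-8, -8), 13) = 3312/(-999) - 38*(-1/(8*(1 - 43*13))) = 3312*(-1/999) - 38*(-1/(8*(1 - 559))) = -368/111 - 38/((-8*(-558))) = -368/111 - 38/4464 = -368/111 - 38*1/4464 = -368/111 - 19/2232 = -274495/82584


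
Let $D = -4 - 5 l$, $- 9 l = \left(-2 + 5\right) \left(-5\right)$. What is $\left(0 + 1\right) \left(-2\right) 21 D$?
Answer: $518$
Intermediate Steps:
$l = \frac{5}{3}$ ($l = - \frac{\left(-2 + 5\right) \left(-5\right)}{9} = - \frac{3 \left(-5\right)}{9} = \left(- \frac{1}{9}\right) \left(-15\right) = \frac{5}{3} \approx 1.6667$)
$D = - \frac{37}{3}$ ($D = -4 - \frac{25}{3} = - \frac{37}{3} \approx -12.333$)
$\left(0 + 1\right) \left(-2\right) 21 D = \left(0 + 1\right) \left(-2\right) 21 \left(- \frac{37}{3}\right) = 1 \left(-2\right) 21 \left(- \frac{37}{3}\right) = \left(-2\right) 21 \left(- \frac{37}{3}\right) = \left(-42\right) \left(- \frac{37}{3}\right) = 518$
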